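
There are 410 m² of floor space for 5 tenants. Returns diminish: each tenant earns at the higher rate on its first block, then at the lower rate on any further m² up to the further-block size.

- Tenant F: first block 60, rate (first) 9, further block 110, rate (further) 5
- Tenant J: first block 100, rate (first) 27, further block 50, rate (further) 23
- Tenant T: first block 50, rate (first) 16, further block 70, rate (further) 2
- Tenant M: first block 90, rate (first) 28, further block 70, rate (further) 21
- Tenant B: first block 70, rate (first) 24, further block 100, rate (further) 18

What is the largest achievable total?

10060

Order all 10 blocks by rate: Tenant M/T1 28 > Tenant J/T1 27 > Tenant B/T1 24 > Tenant J/T2 23 > Tenant M/T2 21 > Tenant B/T2 18 > Tenant T/T1 16 > Tenant F/T1 9 > Tenant F/T2 5 > Tenant T/T2 2.
Tenant M/T1 (28): +90 → 320 left.
Fill Tenant J T1 block (100 at 27) → 220 left.
Fill Tenant B T1 block (70 at 24) → 150 left.
Fill Tenant J T2 block (50 at 23) → 100 left.
Tenant M T2 at 21: fill all 70 → 30 left.
Tenant B T2 at 18: only 30 left, fill 30.
Total = 28×90 + 27×100 + 24×70 + 23×50 + 21×70 + 18×30 = 10060.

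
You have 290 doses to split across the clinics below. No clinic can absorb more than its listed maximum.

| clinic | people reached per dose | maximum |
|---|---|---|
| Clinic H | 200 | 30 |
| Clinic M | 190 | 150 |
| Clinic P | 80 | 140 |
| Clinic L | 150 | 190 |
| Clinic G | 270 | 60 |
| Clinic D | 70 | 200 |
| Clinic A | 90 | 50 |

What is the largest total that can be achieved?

58200

Highest people reached per dose first: Clinic G 270 > Clinic H 200 > Clinic M 190 > Clinic L 150 > Clinic A 90 > Clinic P 80 > Clinic D 70.
Give Clinic G 60 to hit its cap of 60 → 230 left.
Clinic H takes 30 to reach its cap of 30 → 200 left.
Give Clinic M 150 to hit its cap of 150 → 50 left.
Only 50 left; Clinic L takes them to reach 50.
Total = 200×30 + 190×150 + 150×50 + 270×60 = 58200.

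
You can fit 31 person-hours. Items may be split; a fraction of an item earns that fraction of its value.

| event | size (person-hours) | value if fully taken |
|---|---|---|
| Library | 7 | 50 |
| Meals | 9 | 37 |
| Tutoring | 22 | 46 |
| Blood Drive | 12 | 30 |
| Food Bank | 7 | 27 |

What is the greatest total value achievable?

Rank by value-to-size ratio: Library 50/7≈7.14, Meals 37/9≈4.11, Food Bank 27/7≈3.86, Blood Drive 30/12≈2.5, Tutoring 46/22≈2.09.
Take all of Library (7 person-hours, value 50) — 24 person-hours left.
Take all of Meals (9 person-hours, value 37) — 15 person-hours left.
Food Bank: take in full, 7 person-hours for value 27 — 8 left.
8 person-hours left: a 8/12 share of Blood Drive gives 30×8/12 = 20.
Total value = 134.

134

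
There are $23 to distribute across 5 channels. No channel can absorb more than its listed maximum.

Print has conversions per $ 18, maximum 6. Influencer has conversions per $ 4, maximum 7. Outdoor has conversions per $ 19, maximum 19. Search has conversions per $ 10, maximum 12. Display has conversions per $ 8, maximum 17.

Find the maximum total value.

Rank by conversions per $: Outdoor 19 > Print 18 > Search 10 > Display 8 > Influencer 4.
Give Outdoor 19 to hit its cap of 19 → 4 left.
Only 4 left; Print takes them to reach 4.
Total = 18×4 + 19×19 = 433.

433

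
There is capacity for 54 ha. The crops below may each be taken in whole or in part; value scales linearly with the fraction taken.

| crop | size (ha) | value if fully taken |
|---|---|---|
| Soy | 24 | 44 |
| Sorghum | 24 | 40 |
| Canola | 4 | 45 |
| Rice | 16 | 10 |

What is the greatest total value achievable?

Rank by value-to-size ratio: Canola 45/4≈11.2, Soy 44/24≈1.83, Sorghum 40/24≈1.67, Rice 10/16≈0.625.
All 4 ha of Canola fit (value 45) — 50 remain.
Take all of Soy (24 ha, value 44) — 26 ha left.
All 24 ha of Sorghum fit (value 40) — 2 remain.
Fill the last 2 ha with part of Rice: 2/16 of it earns 1.25.
Total value = 130.25.

130.25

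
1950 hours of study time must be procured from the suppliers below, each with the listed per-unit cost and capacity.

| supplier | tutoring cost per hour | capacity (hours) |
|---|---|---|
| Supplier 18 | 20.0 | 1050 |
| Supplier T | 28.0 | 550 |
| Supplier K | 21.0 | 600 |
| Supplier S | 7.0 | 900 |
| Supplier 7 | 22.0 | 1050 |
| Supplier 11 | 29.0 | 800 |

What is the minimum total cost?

27300

Fill from the cheapest supplier first.
Take 900 from Supplier S at 7.0 ; need 1050 more.
Supplier 18 at 20.0: take all 1050 hours ; 0 still needed.
Supplier K, Supplier 7, Supplier T, Supplier 11: unused.
Cost = 900×7.0 + 1050×20.0 = 27300.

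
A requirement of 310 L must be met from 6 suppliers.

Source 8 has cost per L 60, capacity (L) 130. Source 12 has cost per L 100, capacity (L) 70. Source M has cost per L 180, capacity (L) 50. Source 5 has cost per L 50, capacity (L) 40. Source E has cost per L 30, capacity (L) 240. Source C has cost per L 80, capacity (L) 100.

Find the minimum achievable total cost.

11000

Fill from the cheapest supplier first.
Take 240 from Source E at 30 — need 70 more.
Source 5 (50): use full 40 — 30 L to go.
Source 8 at 60: take 30 of its 130 — requirement met.
Source C, Source 12, Source M: unused.
Cost = 240×30 + 40×50 + 30×60 = 11000.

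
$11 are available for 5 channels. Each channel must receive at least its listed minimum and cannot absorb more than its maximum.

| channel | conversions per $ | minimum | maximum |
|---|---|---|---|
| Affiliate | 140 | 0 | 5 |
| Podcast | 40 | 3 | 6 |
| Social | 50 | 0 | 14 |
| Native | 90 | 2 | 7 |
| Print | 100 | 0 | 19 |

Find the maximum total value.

Meeting every minimum uses 0+3+0+2+0 = 5 $, leaving 6.
Rank by conversions per $: Affiliate 140 > Print 100 > Native 90 > Social 50 > Podcast 40.
Affiliate: +5 to 5 (cap) ; 1 left.
Print has room for 19 more but only 1 remain, so it gets 1.
Total = 140×5 + 40×3 + 90×2 + 100×1 = 1100.

1100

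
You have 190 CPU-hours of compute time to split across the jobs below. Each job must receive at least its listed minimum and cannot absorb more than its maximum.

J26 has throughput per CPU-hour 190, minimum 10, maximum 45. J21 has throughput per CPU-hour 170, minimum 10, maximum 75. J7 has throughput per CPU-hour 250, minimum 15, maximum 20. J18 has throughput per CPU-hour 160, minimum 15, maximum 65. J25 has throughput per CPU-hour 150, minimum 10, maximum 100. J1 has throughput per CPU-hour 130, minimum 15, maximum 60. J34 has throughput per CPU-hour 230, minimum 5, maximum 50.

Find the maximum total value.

Meeting every minimum uses 10+10+15+15+10+15+5 = 80 CPU-hours, leaving 110.
Highest throughput per CPU-hour first: J7 250 > J34 230 > J26 190 > J21 170 > J18 160 > J25 150 > J1 130.
Give J7 5 more to hit its cap of 20 ; 105 left.
J34: +45 to 50 (cap) ; 60 left.
J26: +35 to 45 (cap) ; 25 left.
J21 has room for 65 more but only 25 remain, so it gets 35.
Total = 190×45 + 170×35 + 250×20 + 160×15 + 150×10 + 130×15 + 230×50 = 36850.

36850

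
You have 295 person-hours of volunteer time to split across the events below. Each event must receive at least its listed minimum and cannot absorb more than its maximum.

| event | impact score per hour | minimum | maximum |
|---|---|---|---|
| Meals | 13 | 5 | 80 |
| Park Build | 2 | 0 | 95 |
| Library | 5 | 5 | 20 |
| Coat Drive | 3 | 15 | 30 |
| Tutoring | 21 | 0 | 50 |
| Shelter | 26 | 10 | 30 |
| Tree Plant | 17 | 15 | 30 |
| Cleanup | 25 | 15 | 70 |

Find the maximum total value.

5275

Meeting every minimum uses 5+0+5+15+0+10+15+15 = 65 person-hours, leaving 230.
Order the events by impact score per hour: Shelter 26 > Cleanup 25 > Tutoring 21 > Tree Plant 17 > Meals 13 > Library 5 > Coat Drive 3 > Park Build 2.
Shelter: +20 to 30 (cap) — 210 left.
Give Cleanup 55 more to hit its cap of 70 — 155 left.
Tutoring takes 50 more to reach its cap of 50 — 105 left.
Give Tree Plant 15 more to hit its cap of 30 — 90 left.
Meals: +75 to 80 (cap) — 15 left.
Library takes 15 more to reach its cap of 20 — 0 left.
Total = 13×80 + 5×20 + 3×15 + 21×50 + 26×30 + 17×30 + 25×70 = 5275.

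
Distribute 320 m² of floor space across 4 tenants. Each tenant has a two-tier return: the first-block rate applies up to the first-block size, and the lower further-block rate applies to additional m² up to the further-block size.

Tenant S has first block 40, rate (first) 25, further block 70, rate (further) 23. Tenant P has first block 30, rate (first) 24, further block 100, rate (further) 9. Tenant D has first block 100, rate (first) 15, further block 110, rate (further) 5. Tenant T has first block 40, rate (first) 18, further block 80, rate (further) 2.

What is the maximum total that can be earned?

5910

Treat each block as its own option and order by rate: Tenant S/first 25 > Tenant P/first 24 > Tenant S/second 23 > Tenant T/first 18 > Tenant D/first 15 > Tenant P/second 9 > Tenant D/second 5 > Tenant T/second 2.
Tenant S/first (25): +40 — 280 left.
Tenant P first at 24: fill all 30 — 250 left.
Tenant S/second (23): +70 — 180 left.
Tenant T/first (18): +40 — 140 left.
Fill Tenant D first block (100 at 15) — 40 left.
40 remain; put them into Tenant P second at 9.
Total = 25×40 + 24×30 + 23×70 + 18×40 + 15×100 + 9×40 = 5910.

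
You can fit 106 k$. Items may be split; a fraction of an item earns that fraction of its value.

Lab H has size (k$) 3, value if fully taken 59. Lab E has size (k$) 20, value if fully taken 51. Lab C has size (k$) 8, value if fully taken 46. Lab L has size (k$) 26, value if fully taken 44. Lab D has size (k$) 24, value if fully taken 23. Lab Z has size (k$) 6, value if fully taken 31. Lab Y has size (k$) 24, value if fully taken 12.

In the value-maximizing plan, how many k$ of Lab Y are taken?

Rank by value-to-size ratio: Lab H 59/3≈19.7, Lab C 46/8≈5.75, Lab Z 31/6≈5.17, Lab E 51/20≈2.55, Lab L 44/26≈1.69, Lab D 23/24≈0.958, Lab Y 12/24≈0.5.
Take all of Lab H (3 k$, value 59) → 103 k$ left.
Take all of Lab C (8 k$, value 46) → 95 k$ left.
All 6 k$ of Lab Z fit (value 31) → 89 remain.
All 20 k$ of Lab E fit (value 51) → 69 remain.
Take all of Lab L (26 k$, value 44) → 43 k$ left.
Take all of Lab D (24 k$, value 23) → 19 k$ left.
Only 19 k$ remain; take 19/24 of Lab Y for value 12×19/24 = 9.5.

19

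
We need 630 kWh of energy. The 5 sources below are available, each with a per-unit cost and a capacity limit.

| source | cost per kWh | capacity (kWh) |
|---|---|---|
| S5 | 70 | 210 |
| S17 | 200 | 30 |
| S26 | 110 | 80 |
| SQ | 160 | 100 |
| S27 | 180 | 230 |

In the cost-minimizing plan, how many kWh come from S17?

Cheapest first:
S5 at 70: take all 210 kWh — 420 still needed.
S26 (110): use full 80 — 340 kWh to go.
SQ at 160: take all 100 kWh — 240 still needed.
Take 230 from S27 at 180 — need 10 more.
S17 at 200: take 10 of its 30 — requirement met.

10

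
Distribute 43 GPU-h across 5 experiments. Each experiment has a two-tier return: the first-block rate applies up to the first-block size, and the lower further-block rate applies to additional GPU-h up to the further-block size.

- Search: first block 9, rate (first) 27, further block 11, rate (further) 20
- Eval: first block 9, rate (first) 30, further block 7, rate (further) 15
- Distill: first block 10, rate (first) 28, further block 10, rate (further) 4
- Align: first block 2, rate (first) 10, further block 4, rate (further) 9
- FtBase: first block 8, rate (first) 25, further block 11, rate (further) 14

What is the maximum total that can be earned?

1133

Order all 10 blocks by rate: Eval/T1 30 > Distill/T1 28 > Search/T1 27 > FtBase/T1 25 > Search/T2 20 > Eval/T2 15 > FtBase/T2 14 > Align/T1 10 > Align/T2 9 > Distill/T2 4.
Eval/T1 (30): +9 → 34 left.
Distill T1 at 28: fill all 10 → 24 left.
Fill Search T1 block (9 at 27) → 15 left.
Fill FtBase T1 block (8 at 25) → 7 left.
Search/T2: +7 of 11 at 20; pool empty.
Total = 30×9 + 28×10 + 27×9 + 25×8 + 20×7 = 1133.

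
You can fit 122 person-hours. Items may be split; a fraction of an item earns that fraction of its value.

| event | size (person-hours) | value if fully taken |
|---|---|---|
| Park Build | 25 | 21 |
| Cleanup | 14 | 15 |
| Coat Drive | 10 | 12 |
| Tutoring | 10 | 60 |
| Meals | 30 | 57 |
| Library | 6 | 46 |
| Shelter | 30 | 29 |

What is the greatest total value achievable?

237.48

Sort by value density: Library 46/6≈7.67, Tutoring 60/10≈6, Meals 57/30≈1.9, Coat Drive 12/10≈1.2, Cleanup 15/14≈1.07, Shelter 29/30≈0.967, Park Build 21/25≈0.84.
Library: take in full, 6 person-hours for value 46 — 116 left.
Tutoring: take in full, 10 person-hours for value 60 — 106 left.
All 30 person-hours of Meals fit (value 57) — 76 remain.
Take all of Coat Drive (10 person-hours, value 12) — 66 person-hours left.
Cleanup: take in full, 14 person-hours for value 15 — 52 left.
Take all of Shelter (30 person-hours, value 29) — 22 person-hours left.
22 person-hours left: a 22/25 share of Park Build gives 21×22/25 = 18.48.
Total value = 237.48.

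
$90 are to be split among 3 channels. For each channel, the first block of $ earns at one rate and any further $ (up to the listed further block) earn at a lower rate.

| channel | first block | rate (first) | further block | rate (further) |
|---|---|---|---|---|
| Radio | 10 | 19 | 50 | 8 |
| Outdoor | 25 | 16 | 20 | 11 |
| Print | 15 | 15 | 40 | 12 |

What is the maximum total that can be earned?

Treat each block as its own option and order by rate: Radio/tier1 19 > Outdoor/tier1 16 > Print/tier1 15 > Print/tier2 12 > Outdoor/tier2 11 > Radio/tier2 8.
Radio/tier1 (19): +10 — 80 left.
Outdoor/tier1 (16): +25 — 55 left.
Print/tier1 (15): +15 — 40 left.
Print tier2 at 12: fill all 40 — 0 left.
Total = 19×10 + 16×25 + 15×15 + 12×40 = 1295.

1295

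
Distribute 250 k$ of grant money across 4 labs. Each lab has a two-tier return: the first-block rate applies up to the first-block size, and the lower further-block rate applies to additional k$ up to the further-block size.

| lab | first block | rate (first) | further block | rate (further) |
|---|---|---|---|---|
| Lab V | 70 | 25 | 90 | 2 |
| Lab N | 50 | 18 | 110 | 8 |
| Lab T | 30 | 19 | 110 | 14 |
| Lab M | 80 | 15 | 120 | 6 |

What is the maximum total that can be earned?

Treat each block as its own option and order by rate: Lab V/tier1 25 > Lab T/tier1 19 > Lab N/tier1 18 > Lab M/tier1 15 > Lab T/tier2 14 > Lab N/tier2 8 > Lab M/tier2 6 > Lab V/tier2 2.
Lab V tier1 at 25: fill all 70 → 180 left.
Fill Lab T tier1 block (30 at 19) → 150 left.
Lab N tier1 at 18: fill all 50 → 100 left.
Lab M tier1 at 15: fill all 80 → 20 left.
Lab T/tier2: +20 of 110 at 14; pool empty.
Total = 25×70 + 19×30 + 18×50 + 15×80 + 14×20 = 4700.

4700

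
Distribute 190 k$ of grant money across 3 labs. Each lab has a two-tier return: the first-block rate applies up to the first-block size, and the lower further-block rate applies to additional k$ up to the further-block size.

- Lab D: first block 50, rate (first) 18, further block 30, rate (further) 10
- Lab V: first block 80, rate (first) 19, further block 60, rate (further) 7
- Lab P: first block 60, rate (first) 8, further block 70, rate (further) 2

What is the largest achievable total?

2960

Rank every tier by rate: Lab V/first 19 > Lab D/first 18 > Lab D/second 10 > Lab P/first 8 > Lab V/second 7 > Lab P/second 2.
Fill Lab V first block (80 at 19) — 110 left.
Lab D/first (18): +50 — 60 left.
Lab D/second (10): +30 — 30 left.
Lab P first at 8: only 30 left, fill 30.
Total = 19×80 + 18×50 + 10×30 + 8×30 = 2960.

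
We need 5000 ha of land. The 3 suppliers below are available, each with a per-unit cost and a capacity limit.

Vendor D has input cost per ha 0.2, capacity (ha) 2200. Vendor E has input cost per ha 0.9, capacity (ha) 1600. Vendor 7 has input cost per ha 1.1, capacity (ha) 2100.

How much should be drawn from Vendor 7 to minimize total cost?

1200

Use suppliers in increasing cost order.
Vendor D at 0.2: take all 2200 ha → 2800 still needed.
Vendor E at 0.9: take all 1600 ha → 1200 still needed.
Vendor 7 at 1.1: take 1200 of its 2100 → requirement met.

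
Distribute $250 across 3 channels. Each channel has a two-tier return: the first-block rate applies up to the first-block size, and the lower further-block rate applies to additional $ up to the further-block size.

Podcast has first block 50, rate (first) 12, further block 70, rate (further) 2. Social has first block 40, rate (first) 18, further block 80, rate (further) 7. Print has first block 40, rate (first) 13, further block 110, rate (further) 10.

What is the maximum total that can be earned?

3010

Order all 6 blocks by rate: Social/first 18 > Print/first 13 > Podcast/first 12 > Print/second 10 > Social/second 7 > Podcast/second 2.
Social/first (18): +40 — 210 left.
Print first at 13: fill all 40 — 170 left.
Podcast/first (12): +50 — 120 left.
Print/second (10): +110 — 10 left.
Social second at 7: only 10 left, fill 10.
Total = 18×40 + 13×40 + 12×50 + 10×110 + 7×10 = 3010.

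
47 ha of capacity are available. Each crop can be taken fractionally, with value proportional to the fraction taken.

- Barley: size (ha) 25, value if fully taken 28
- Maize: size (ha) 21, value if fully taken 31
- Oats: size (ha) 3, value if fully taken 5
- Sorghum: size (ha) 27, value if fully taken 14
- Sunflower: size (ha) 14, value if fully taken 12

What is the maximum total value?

61.76

Rank by value-to-size ratio: Oats 5/3≈1.67, Maize 31/21≈1.48, Barley 28/25≈1.12, Sunflower 12/14≈0.857, Sorghum 14/27≈0.519.
Oats: take in full, 3 ha for value 5 — 44 left.
Maize: take in full, 21 ha for value 31 — 23 left.
Only 23 ha remain; take 23/25 of Barley for value 28×23/25 = 25.76.
Total value = 61.76.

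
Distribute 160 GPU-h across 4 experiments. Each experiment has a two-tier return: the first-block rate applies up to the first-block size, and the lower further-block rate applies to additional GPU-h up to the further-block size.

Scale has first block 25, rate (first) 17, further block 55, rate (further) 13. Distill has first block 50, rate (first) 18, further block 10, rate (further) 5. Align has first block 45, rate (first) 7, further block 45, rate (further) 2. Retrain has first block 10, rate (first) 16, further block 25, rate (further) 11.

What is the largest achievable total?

Rank every tier by rate: Distill/tier1 18 > Scale/tier1 17 > Retrain/tier1 16 > Scale/tier2 13 > Retrain/tier2 11 > Align/tier1 7 > Distill/tier2 5 > Align/tier2 2.
Distill tier1 at 18: fill all 50 → 110 left.
Fill Scale tier1 block (25 at 17) → 85 left.
Retrain/tier1 (16): +10 → 75 left.
Scale/tier2 (13): +55 → 20 left.
20 remain; put them into Retrain tier2 at 11.
Total = 18×50 + 17×25 + 16×10 + 13×55 + 11×20 = 2420.

2420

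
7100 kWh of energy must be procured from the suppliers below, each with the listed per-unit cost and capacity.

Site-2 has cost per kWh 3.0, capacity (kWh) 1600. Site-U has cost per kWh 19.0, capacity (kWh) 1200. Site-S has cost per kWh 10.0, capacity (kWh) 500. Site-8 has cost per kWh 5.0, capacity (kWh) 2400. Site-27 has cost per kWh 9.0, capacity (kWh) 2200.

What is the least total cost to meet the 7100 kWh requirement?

49200

Use suppliers in increasing cost order.
Site-2 (3.0): use full 1600 — 5500 kWh to go.
Site-8 at 5.0: take all 2400 kWh — 3100 still needed.
Site-27 (9.0): use full 2200 — 900 kWh to go.
Site-S at 10.0: take all 500 kWh — 400 still needed.
Site-U at 19.0: take 400 of its 1200 — requirement met.
Cost = 1600×3.0 + 2400×5.0 + 2200×9.0 + 500×10.0 + 400×19.0 = 49200.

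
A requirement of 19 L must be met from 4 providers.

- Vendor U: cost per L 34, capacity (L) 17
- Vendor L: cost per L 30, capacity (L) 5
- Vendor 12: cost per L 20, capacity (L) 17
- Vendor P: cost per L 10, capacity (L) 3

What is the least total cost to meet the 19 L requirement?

350

Fill from the cheapest provider first.
Vendor P (10): use full 3 ; 16 L to go.
Vendor 12 at 20: take 16 of its 17 ; requirement met.
Vendor L, Vendor U: unused.
Cost = 3×10 + 16×20 = 350.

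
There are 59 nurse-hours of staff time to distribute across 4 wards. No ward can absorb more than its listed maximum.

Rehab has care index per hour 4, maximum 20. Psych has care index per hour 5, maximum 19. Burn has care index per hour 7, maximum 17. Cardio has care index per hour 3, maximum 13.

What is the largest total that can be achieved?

303

Order the wards by care index per hour: Burn 7 > Psych 5 > Rehab 4 > Cardio 3.
Burn takes 17 to reach its cap of 17 → 42 left.
Give Psych 19 to hit its cap of 19 → 23 left.
Rehab: +20 to 20 (cap) → 3 left.
Only 3 left; Cardio takes them to reach 3.
Total = 4×20 + 5×19 + 7×17 + 3×3 = 303.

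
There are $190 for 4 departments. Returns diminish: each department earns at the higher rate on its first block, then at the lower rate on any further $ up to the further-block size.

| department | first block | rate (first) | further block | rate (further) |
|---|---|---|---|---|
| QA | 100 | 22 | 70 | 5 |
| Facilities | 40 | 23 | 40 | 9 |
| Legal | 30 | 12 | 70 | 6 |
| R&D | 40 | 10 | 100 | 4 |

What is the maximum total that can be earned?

3680

Rank every tier by rate: Facilities/tier1 23 > QA/tier1 22 > Legal/tier1 12 > R&D/tier1 10 > Facilities/tier2 9 > Legal/tier2 6 > QA/tier2 5 > R&D/tier2 4.
Facilities tier1 at 23: fill all 40 ; 150 left.
Fill QA tier1 block (100 at 22) ; 50 left.
Legal tier1 at 12: fill all 30 ; 20 left.
R&D/tier1: +20 of 40 at 10; pool empty.
Total = 23×40 + 22×100 + 12×30 + 10×20 = 3680.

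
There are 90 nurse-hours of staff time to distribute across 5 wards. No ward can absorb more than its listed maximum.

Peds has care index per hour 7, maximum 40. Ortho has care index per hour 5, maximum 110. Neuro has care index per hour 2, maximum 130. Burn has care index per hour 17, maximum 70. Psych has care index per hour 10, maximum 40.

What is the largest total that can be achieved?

1390

Highest care index per hour first: Burn 17 > Psych 10 > Peds 7 > Ortho 5 > Neuro 2.
Burn: +70 to 70 (cap) — 20 left.
Psych: +20 (room for 40) → 20. Pool exhausted.
Total = 17×70 + 10×20 = 1390.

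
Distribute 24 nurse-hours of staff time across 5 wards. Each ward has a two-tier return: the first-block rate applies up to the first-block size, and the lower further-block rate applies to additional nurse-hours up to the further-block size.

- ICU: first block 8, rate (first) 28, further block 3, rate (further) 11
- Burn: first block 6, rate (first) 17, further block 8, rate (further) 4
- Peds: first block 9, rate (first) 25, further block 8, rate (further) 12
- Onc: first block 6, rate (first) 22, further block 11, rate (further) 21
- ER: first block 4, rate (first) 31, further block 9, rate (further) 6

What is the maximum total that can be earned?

Treat each block as its own option and order by rate: ER/T1 31 > ICU/T1 28 > Peds/T1 25 > Onc/T1 22 > Onc/T2 21 > Burn/T1 17 > Peds/T2 12 > ICU/T2 11 > ER/T2 6 > Burn/T2 4.
ER T1 at 31: fill all 4 — 20 left.
ICU T1 at 28: fill all 8 — 12 left.
Peds/T1 (25): +9 — 3 left.
3 remain; put them into Onc T1 at 22.
Total = 31×4 + 28×8 + 25×9 + 22×3 = 639.

639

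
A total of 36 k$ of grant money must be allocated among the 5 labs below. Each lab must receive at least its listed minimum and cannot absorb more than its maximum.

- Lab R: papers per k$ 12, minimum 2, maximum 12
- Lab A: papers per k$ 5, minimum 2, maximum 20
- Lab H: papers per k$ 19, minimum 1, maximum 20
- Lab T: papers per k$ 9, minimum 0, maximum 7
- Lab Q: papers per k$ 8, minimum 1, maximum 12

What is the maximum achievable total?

551

Meeting every minimum uses 2+2+1+0+1 = 6 k$, leaving 30.
Highest papers per k$ first: Lab H 19 > Lab R 12 > Lab T 9 > Lab Q 8 > Lab A 5.
Give Lab H 19 more to hit its cap of 20 — 11 left.
Lab R takes 10 more to reach its cap of 12 — 1 left.
Only 1 left; Lab T takes them to reach 1.
Total = 12×12 + 5×2 + 19×20 + 9×1 + 8×1 = 551.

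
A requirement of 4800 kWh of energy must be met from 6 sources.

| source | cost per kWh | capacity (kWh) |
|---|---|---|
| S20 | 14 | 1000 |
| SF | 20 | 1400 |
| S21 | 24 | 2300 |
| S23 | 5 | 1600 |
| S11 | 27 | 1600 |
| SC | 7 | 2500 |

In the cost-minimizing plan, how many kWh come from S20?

Use sources in increasing cost order.
S23 at 5: take all 1600 kWh → 3200 still needed.
Take 2500 from SC at 7 → need 700 more.
S20 (14): take the remaining 700 → done.
SF, S21, S11: unused.

700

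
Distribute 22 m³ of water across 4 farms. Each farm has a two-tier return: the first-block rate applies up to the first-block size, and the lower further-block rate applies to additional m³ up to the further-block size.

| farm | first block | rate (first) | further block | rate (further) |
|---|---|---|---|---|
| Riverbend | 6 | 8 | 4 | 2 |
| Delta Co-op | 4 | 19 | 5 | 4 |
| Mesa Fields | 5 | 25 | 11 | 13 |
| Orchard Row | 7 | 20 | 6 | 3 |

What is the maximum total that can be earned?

Treat each block as its own option and order by rate: Mesa Fields/tier1 25 > Orchard Row/tier1 20 > Delta Co-op/tier1 19 > Mesa Fields/tier2 13 > Riverbend/tier1 8 > Delta Co-op/tier2 4 > Orchard Row/tier2 3 > Riverbend/tier2 2.
Mesa Fields/tier1 (25): +5 → 17 left.
Orchard Row/tier1 (20): +7 → 10 left.
Delta Co-op tier1 at 19: fill all 4 → 6 left.
Mesa Fields/tier2: +6 of 11 at 13; pool empty.
Total = 25×5 + 20×7 + 19×4 + 13×6 = 419.

419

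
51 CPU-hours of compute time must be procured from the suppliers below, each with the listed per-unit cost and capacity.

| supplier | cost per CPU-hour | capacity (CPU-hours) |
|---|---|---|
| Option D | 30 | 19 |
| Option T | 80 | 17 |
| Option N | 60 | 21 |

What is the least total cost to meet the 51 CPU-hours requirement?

Fill from the cheapest supplier first.
Option D (30): use full 19 ; 32 CPU-hours to go.
Option N at 60: take all 21 CPU-hours ; 11 still needed.
Take 11 from Option T at 80 to finish.
Cost = 19×30 + 21×60 + 11×80 = 2710.

2710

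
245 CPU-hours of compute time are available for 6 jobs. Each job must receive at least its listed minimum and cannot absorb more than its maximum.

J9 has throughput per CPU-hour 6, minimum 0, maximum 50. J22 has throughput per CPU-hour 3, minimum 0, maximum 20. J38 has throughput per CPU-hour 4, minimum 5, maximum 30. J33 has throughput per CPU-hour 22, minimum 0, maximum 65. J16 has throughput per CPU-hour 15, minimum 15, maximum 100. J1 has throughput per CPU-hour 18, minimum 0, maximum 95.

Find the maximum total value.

4360

Meeting every minimum uses 0+0+5+0+15+0 = 20 CPU-hours, leaving 225.
Order the jobs by throughput per CPU-hour: J33 22 > J1 18 > J16 15 > J9 6 > J38 4 > J22 3.
Give J33 65 more to hit its cap of 65 — 160 left.
J1: +95 to 95 (cap) — 65 left.
J16 has room for 85 more but only 65 remain, so it gets 80.
Total = 4×5 + 22×65 + 15×80 + 18×95 = 4360.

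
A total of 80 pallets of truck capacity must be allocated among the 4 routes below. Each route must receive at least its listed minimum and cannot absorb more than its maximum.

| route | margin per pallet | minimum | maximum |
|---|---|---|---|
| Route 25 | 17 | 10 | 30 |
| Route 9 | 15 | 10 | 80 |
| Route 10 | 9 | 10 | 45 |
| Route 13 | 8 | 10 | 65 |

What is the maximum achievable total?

Meeting every minimum uses 10+10+10+10 = 40 pallets, leaving 40.
Rank by margin per pallet: Route 25 17 > Route 9 15 > Route 10 9 > Route 13 8.
Route 25 takes 20 more to reach its cap of 30 ; 20 left.
Route 9: +20 (room for 70) → 30. Pool exhausted.
Total = 17×30 + 15×30 + 9×10 + 8×10 = 1130.

1130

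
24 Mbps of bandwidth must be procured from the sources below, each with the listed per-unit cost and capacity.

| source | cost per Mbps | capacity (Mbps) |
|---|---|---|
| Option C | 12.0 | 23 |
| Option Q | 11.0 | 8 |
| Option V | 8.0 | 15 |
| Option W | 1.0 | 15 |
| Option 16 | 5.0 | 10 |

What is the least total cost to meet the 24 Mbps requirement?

60

Fill from the cheapest source first.
Option W (1.0): use full 15 ; 9 Mbps to go.
Take 9 from Option 16 at 5.0 to finish.
Option V, Option Q, Option C: unused.
Cost = 15×1.0 + 9×5.0 = 60.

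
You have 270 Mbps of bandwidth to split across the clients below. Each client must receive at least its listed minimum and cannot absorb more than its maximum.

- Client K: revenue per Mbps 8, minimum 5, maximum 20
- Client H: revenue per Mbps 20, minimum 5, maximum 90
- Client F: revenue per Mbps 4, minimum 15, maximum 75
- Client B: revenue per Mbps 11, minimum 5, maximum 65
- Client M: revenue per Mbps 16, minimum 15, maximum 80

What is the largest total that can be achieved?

Meeting every minimum uses 5+5+15+5+15 = 45 Mbps, leaving 225.
Order the clients by revenue per Mbps: Client H 20 > Client M 16 > Client B 11 > Client K 8 > Client F 4.
Client H takes 85 more to reach its cap of 90 → 140 left.
Give Client M 65 more to hit its cap of 80 → 75 left.
Client B: +60 to 65 (cap) → 15 left.
Give Client K 15 more to hit its cap of 20 → 0 left.
Total = 8×20 + 20×90 + 4×15 + 11×65 + 16×80 = 4015.

4015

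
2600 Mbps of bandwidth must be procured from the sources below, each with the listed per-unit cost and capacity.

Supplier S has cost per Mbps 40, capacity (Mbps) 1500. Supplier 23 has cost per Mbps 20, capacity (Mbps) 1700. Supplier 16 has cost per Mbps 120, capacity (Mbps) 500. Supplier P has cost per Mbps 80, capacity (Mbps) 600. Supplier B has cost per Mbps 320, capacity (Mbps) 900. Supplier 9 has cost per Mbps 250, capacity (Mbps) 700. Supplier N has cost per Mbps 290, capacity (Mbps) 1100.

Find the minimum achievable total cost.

70000

Use sources in increasing cost order.
Take 1700 from Supplier 23 at 20 → need 900 more.
Supplier S at 40: take 900 of its 1500 → requirement met.
Supplier P, Supplier 16, Supplier 9, Supplier N, Supplier B: unused.
Cost = 1700×20 + 900×40 = 70000.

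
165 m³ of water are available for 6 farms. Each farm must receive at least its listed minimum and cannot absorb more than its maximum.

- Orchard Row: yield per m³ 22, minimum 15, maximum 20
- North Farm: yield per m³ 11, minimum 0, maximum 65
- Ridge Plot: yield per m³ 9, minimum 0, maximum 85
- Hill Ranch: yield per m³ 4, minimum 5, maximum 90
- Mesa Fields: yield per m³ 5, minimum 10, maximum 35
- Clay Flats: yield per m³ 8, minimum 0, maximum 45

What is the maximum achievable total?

Meeting every minimum uses 15+0+0+5+10+0 = 30 m³, leaving 135.
Highest yield per m³ first: Orchard Row 22 > North Farm 11 > Ridge Plot 9 > Clay Flats 8 > Mesa Fields 5 > Hill Ranch 4.
Orchard Row takes 5 more to reach its cap of 20 ; 130 left.
North Farm: +65 to 65 (cap) ; 65 left.
Ridge Plot: +65 (room for 85) → 65. Pool exhausted.
Total = 22×20 + 11×65 + 9×65 + 4×5 + 5×10 = 1810.

1810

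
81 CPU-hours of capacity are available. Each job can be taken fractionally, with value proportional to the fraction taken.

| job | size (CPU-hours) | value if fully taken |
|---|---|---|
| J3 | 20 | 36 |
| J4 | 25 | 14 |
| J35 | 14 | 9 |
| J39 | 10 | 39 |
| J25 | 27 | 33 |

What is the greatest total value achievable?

122.6

Best value per unit of size first: J39 39/10≈3.9, J3 36/20≈1.8, J25 33/27≈1.22, J35 9/14≈0.643, J4 14/25≈0.56.
Take all of J39 (10 CPU-hours, value 39) ; 71 CPU-hours left.
Take all of J3 (20 CPU-hours, value 36) ; 51 CPU-hours left.
Take all of J25 (27 CPU-hours, value 33) ; 24 CPU-hours left.
Take all of J35 (14 CPU-hours, value 9) ; 10 CPU-hours left.
10 CPU-hours left: a 10/25 share of J4 gives 14×10/25 = 5.6.
Total value = 122.6.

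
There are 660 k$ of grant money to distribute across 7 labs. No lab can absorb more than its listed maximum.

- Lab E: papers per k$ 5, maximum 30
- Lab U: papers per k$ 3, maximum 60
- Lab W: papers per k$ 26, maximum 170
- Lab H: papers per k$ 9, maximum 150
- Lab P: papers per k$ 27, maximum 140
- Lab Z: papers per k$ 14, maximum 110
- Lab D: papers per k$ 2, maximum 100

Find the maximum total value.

11420

Rank by papers per k$: Lab P 27 > Lab W 26 > Lab Z 14 > Lab H 9 > Lab E 5 > Lab U 3 > Lab D 2.
Lab P: +140 to 140 (cap) → 520 left.
Lab W takes 170 to reach its cap of 170 → 350 left.
Lab Z takes 110 to reach its cap of 110 → 240 left.
Give Lab H 150 to hit its cap of 150 → 90 left.
Lab E: +30 to 30 (cap) → 60 left.
Lab U: +60 to 60 (cap) → 0 left.
Total = 5×30 + 3×60 + 26×170 + 9×150 + 27×140 + 14×110 = 11420.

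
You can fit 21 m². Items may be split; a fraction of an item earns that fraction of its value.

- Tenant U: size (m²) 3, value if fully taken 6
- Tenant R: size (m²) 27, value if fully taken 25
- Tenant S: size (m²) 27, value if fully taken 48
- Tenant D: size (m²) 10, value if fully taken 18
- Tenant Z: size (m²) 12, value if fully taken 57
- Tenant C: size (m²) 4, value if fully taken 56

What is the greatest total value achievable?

Best value per unit of size first: Tenant C 56/4≈14, Tenant Z 57/12≈4.75, Tenant U 6/3≈2, Tenant D 18/10≈1.8, Tenant S 48/27≈1.78, Tenant R 25/27≈0.926.
Tenant C: take in full, 4 m² for value 56 ; 17 left.
Take all of Tenant Z (12 m², value 57) ; 5 m² left.
All 3 m² of Tenant U fit (value 6) ; 2 remain.
Only 2 m² remain; take 2/10 of Tenant D for value 18×2/10 = 3.6.
Total value = 122.6.

122.6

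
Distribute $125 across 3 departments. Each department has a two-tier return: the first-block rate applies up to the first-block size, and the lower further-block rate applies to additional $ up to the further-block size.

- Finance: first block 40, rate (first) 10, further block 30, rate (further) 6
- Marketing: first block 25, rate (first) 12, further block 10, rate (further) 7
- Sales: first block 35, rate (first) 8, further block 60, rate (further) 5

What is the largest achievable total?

Order all 6 blocks by rate: Marketing/first 12 > Finance/first 10 > Sales/first 8 > Marketing/second 7 > Finance/second 6 > Sales/second 5.
Fill Marketing first block (25 at 12) — 100 left.
Fill Finance first block (40 at 10) — 60 left.
Fill Sales first block (35 at 8) — 25 left.
Marketing second at 7: fill all 10 — 15 left.
Finance/second: +15 of 30 at 6; pool empty.
Total = 12×25 + 10×40 + 8×35 + 7×10 + 6×15 = 1140.

1140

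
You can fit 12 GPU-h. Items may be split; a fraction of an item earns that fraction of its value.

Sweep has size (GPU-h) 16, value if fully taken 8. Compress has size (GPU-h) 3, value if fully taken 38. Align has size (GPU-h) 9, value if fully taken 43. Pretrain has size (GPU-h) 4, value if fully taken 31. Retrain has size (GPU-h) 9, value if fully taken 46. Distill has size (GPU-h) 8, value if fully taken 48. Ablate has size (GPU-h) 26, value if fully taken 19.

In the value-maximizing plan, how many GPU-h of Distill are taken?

Best value per unit of size first: Compress 38/3≈12.7, Pretrain 31/4≈7.75, Distill 48/8≈6, Retrain 46/9≈5.11, Align 43/9≈4.78, Ablate 19/26≈0.731, Sweep 8/16≈0.5.
Take all of Compress (3 GPU-h, value 38) → 9 GPU-h left.
Take all of Pretrain (4 GPU-h, value 31) → 5 GPU-h left.
Only 5 GPU-h remain; take 5/8 of Distill for value 48×5/8 = 30.

5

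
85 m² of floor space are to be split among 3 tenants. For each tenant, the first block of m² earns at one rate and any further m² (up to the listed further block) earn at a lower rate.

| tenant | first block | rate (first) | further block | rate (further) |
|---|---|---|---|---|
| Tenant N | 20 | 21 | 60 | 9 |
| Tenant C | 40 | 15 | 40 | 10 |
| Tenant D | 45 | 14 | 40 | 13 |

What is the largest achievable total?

1370

Order all 6 blocks by rate: Tenant N/tier1 21 > Tenant C/tier1 15 > Tenant D/tier1 14 > Tenant D/tier2 13 > Tenant C/tier2 10 > Tenant N/tier2 9.
Tenant N/tier1 (21): +20 ; 65 left.
Tenant C tier1 at 15: fill all 40 ; 25 left.
25 remain; put them into Tenant D tier1 at 14.
Total = 21×20 + 15×40 + 14×25 = 1370.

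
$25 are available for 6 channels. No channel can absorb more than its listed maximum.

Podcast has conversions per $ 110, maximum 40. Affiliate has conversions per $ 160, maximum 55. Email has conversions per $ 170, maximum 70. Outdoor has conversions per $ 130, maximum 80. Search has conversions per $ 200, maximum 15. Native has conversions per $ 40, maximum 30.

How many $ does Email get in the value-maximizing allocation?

Highest conversions per $ first: Search 200 > Email 170 > Affiliate 160 > Outdoor 130 > Podcast 110 > Native 40.
Search: +15 to 15 (cap) ; 10 left.
Email has room for 70 but only 10 remain, so it gets 10.

10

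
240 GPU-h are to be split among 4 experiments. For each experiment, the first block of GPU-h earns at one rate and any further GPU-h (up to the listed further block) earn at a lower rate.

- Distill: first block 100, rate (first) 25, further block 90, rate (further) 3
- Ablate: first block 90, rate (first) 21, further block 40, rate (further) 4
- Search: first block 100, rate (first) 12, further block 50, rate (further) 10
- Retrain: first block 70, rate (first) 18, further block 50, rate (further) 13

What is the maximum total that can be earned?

5290

Order all 8 blocks by rate: Distill/tier1 25 > Ablate/tier1 21 > Retrain/tier1 18 > Retrain/tier2 13 > Search/tier1 12 > Search/tier2 10 > Ablate/tier2 4 > Distill/tier2 3.
Distill/tier1 (25): +100 — 140 left.
Ablate/tier1 (21): +90 — 50 left.
Retrain/tier1: +50 of 70 at 18; pool empty.
Total = 25×100 + 21×90 + 18×50 = 5290.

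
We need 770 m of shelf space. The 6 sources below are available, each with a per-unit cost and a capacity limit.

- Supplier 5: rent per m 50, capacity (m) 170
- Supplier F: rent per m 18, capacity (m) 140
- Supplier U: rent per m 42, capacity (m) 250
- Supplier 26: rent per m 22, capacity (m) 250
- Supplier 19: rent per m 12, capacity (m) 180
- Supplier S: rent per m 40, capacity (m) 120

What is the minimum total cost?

18340

Fill from the cheapest source first.
Supplier 19 (12): use full 180 ; 590 m to go.
Take 140 from Supplier F at 18 ; need 450 more.
Supplier 26 (22): use full 250 ; 200 m to go.
Supplier S (40): use full 120 ; 80 m to go.
Take 80 from Supplier U at 42 to finish.
Supplier 5: unused.
Cost = 180×12 + 140×18 + 250×22 + 120×40 + 80×42 = 18340.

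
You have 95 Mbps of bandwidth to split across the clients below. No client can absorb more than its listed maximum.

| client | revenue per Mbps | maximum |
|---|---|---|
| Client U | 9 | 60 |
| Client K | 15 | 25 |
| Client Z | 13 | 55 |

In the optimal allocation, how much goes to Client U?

Highest revenue per Mbps first: Client K 15 > Client Z 13 > Client U 9.
Give Client K 25 to hit its cap of 25 ; 70 left.
Give Client Z 55 to hit its cap of 55 ; 15 left.
Only 15 left; Client U takes them to reach 15.

15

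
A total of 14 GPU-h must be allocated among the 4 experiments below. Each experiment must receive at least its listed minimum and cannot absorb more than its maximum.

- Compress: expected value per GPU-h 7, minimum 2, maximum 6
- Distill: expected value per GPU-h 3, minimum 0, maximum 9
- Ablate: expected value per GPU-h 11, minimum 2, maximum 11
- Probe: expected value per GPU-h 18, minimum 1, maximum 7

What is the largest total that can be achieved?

195

Meeting every minimum uses 2+0+2+1 = 5 GPU-h, leaving 9.
Order the experiments by expected value per GPU-h: Probe 18 > Ablate 11 > Compress 7 > Distill 3.
Probe takes 6 more to reach its cap of 7 → 3 left.
Ablate: +3 (room for 9) → 5. Pool exhausted.
Total = 7×2 + 11×5 + 18×7 = 195.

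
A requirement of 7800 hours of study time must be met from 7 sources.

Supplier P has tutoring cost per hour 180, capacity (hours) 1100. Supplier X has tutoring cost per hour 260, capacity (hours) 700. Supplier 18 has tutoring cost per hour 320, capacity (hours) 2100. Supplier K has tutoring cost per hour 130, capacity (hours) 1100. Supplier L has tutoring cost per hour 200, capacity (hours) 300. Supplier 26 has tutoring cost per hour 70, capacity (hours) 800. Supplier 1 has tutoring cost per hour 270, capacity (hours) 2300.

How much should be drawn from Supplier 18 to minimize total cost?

Cheapest first:
Supplier 26 at 70: take all 800 hours ; 7000 still needed.
Supplier K at 130: take all 1100 hours ; 5900 still needed.
Supplier P at 180: take all 1100 hours ; 4800 still needed.
Supplier L at 200: take all 300 hours ; 4500 still needed.
Supplier X at 260: take all 700 hours ; 3800 still needed.
Take 2300 from Supplier 1 at 270 ; need 1500 more.
Supplier 18 (320): take the remaining 1500 ; done.

1500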